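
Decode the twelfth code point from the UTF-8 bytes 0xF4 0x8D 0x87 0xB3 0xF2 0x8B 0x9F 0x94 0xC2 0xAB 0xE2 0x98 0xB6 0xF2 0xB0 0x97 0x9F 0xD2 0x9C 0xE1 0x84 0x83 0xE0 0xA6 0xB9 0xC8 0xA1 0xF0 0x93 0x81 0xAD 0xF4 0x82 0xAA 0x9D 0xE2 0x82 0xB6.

Offset 0: leading byte 0xF4 = 11110100 → 4-byte char #1 = F4 8D 87 B3.
Offset 4: leading byte 0xF2 = 11110010 → 4-byte char #2 = F2 8B 9F 94.
Offset 8: leading byte 0xC2 = 11000010 → 2-byte char #3 = C2 AB.
Offset 10: leading byte 0xE2 = 11100010 → 3-byte char #4 = E2 98 B6.
Offset 13: leading byte 0xF2 = 11110010 → 4-byte char #5 = F2 B0 97 9F.
Offset 17: leading byte 0xD2 = 11010010 → 2-byte char #6 = D2 9C.
Offset 19: leading byte 0xE1 = 11100001 → 3-byte char #7 = E1 84 83.
Offset 22: leading byte 0xE0 = 11100000 → 3-byte char #8 = E0 A6 B9.
Offset 25: leading byte 0xC8 = 11001000 → 2-byte char #9 = C8 A1.
Offset 27: leading byte 0xF0 = 11110000 → 4-byte char #10 = F0 93 81 AD.
Offset 31: leading byte 0xF4 = 11110100 → 4-byte char #11 = F4 82 AA 9D.
Offset 35: leading byte 0xE2 = 11100010 → 3-byte char #12 = E2 82 B6.
Leading byte 0xE2 = 11100010 matches 1110xxxx → 3-byte sequence.
Byte 1: 0xE2 = 11100010, payload 0010 (4 bits).
Byte 2: 0x82 = 10000010 (10xxxxxx ✓), payload 000010.
Byte 3: 0xB6 = 10110110 (10xxxxxx ✓), payload 110110.
Concatenate: 0010000010110110 = 0x20B6 (16 bits → U+20B6).

U+20B6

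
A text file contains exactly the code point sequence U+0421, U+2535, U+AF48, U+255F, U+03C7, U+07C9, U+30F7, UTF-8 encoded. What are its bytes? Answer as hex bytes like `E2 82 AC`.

D0 A1 E2 94 B5 EA BD 88 E2 95 9F CF 87 DF 89 E3 83 B7

U+0421: 2-byte form → D0 A1.
U+2535: 3-byte form → E2 94 B5.
U+AF48: 3-byte form → EA BD 88.
U+255F: 3-byte form → E2 95 9F.
U+03C7: 2-byte form → CF 87.
U+07C9: 2-byte form → DF 89.
U+30F7: 3-byte form → E3 83 B7.
Concatenated (18 bytes): D0 A1 E2 94 B5 EA BD 88 E2 95 9F CF 87 DF 89 E3 83 B7.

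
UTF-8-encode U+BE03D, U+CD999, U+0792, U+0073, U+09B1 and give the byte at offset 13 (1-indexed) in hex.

0xA6

1-indexed offset 13 is 0-indexed offset 12.
U+BE03D → 4-byte form F2 BE 80 BD at offsets 0–3.
U+CD999 → 4-byte form F3 8D A6 99 at offsets 4–7.
U+0792 → 2-byte form DE 92 at offsets 8–9.
U+0073 → 1-byte form 73 at offsets 10–10.
U+09B1 → 3-byte form E0 A6 B1 at offsets 11–13.
Offset 12 falls in char 5's range; it's byte 2 of E0 A6 B1 = 0xA6.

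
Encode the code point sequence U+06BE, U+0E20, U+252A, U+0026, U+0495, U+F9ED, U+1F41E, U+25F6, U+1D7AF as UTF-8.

DA BE E0 B8 A0 E2 94 AA 26 D2 95 EF A7 AD F0 9F 90 9E E2 97 B6 F0 9D 9E AF

U+06BE: 2-byte form → DA BE.
U+0E20: 3-byte form → E0 B8 A0.
U+252A: 3-byte form → E2 94 AA.
U+0026: 1-byte form → 26.
U+0495: 2-byte form → D2 95.
U+F9ED: 3-byte form → EF A7 AD.
U+1F41E: 4-byte form → F0 9F 90 9E.
U+25F6: 3-byte form → E2 97 B6.
U+1D7AF: 4-byte form → F0 9D 9E AF.
Concatenated (25 bytes): DA BE E0 B8 A0 E2 94 AA 26 D2 95 EF A7 AD F0 9F 90 9E E2 97 B6 F0 9D 9E AF.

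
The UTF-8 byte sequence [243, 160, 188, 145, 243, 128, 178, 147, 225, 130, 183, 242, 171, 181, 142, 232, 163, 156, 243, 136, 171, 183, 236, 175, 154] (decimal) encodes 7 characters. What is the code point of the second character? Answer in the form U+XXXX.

U+C0C93

Offset 0: leading byte 0xF3 = 11110011 → 4-byte char #1 = F3 A0 BC 91.
Offset 4: leading byte 0xF3 = 11110011 → 4-byte char #2 = F3 80 B2 93.
Leading byte 0xF3 = 11110011 matches 11110xxx → 4-byte sequence.
Byte 1: 0xF3 = 11110011, payload 011 (3 bits).
Byte 2: 0x80 = 10000000 (10xxxxxx ✓), payload 000000.
Byte 3: 0xB2 = 10110010 (10xxxxxx ✓), payload 110010.
Byte 4: 0x93 = 10010011 (10xxxxxx ✓), payload 010011.
Concatenate: 011000000110010010011 = 0xC0C93 (21 bits → U+C0C93).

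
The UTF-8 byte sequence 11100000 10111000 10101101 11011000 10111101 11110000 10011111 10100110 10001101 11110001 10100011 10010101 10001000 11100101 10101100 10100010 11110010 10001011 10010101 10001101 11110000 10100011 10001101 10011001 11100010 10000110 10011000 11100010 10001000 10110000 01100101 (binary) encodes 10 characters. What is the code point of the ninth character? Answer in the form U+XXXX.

Offset 0: leading byte 0xE0 = 11100000 → 3-byte char #1 = E0 B8 AD.
Offset 3: leading byte 0xD8 = 11011000 → 2-byte char #2 = D8 BD.
Offset 5: leading byte 0xF0 = 11110000 → 4-byte char #3 = F0 9F A6 8D.
Offset 9: leading byte 0xF1 = 11110001 → 4-byte char #4 = F1 A3 95 88.
Offset 13: leading byte 0xE5 = 11100101 → 3-byte char #5 = E5 AC A2.
Offset 16: leading byte 0xF2 = 11110010 → 4-byte char #6 = F2 8B 95 8D.
Offset 20: leading byte 0xF0 = 11110000 → 4-byte char #7 = F0 A3 8D 99.
Offset 24: leading byte 0xE2 = 11100010 → 3-byte char #8 = E2 86 98.
Offset 27: leading byte 0xE2 = 11100010 → 3-byte char #9 = E2 88 B0.
Leading byte 0xE2 = 11100010 matches 1110xxxx → 3-byte sequence.
Byte 1: 0xE2 = 11100010, payload 0010 (4 bits).
Byte 2: 0x88 = 10001000 (10xxxxxx ✓), payload 001000.
Byte 3: 0xB0 = 10110000 (10xxxxxx ✓), payload 110000.
Concatenate: 0010001000110000 = 0x2230 (16 bits → U+2230).

U+2230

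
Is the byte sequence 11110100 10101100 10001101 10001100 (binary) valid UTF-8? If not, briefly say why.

Leading byte 0xF4 = 11110100 → 4-byte form.
Payload = 0x12C34C, which exceeds U+10FFFF, the maximum Unicode code point. (Leading bytes F5–FF, or F4 followed by ≥ 0x90, are invalid.)

invalid (encodes a value above U+10FFFF)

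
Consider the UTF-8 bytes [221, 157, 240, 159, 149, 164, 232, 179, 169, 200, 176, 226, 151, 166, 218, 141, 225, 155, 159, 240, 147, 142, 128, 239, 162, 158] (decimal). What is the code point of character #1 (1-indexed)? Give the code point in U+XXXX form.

Offset 0: leading byte 0xDD = 11011101 → 2-byte char #1 = DD 9D.
Leading byte 0xDD = 11011101 matches 110xxxxx → 2-byte sequence.
Byte 1: 0xDD = 11011101, payload 11101 (5 bits).
Byte 2: 0x9D = 10011101 (10xxxxxx ✓), payload 011101.
Concatenate: 11101011101 = 0x75D (11 bits → U+075D).

U+075D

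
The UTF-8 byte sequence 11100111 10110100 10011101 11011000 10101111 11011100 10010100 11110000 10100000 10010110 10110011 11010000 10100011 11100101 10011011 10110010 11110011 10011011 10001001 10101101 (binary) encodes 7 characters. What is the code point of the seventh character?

U+DB26D

Offset 0: leading byte 0xE7 = 11100111 → 3-byte char #1 = E7 B4 9D.
Offset 3: leading byte 0xD8 = 11011000 → 2-byte char #2 = D8 AF.
Offset 5: leading byte 0xDC = 11011100 → 2-byte char #3 = DC 94.
Offset 7: leading byte 0xF0 = 11110000 → 4-byte char #4 = F0 A0 96 B3.
Offset 11: leading byte 0xD0 = 11010000 → 2-byte char #5 = D0 A3.
Offset 13: leading byte 0xE5 = 11100101 → 3-byte char #6 = E5 9B B2.
Offset 16: leading byte 0xF3 = 11110011 → 4-byte char #7 = F3 9B 89 AD.
Leading byte 0xF3 = 11110011 matches 11110xxx → 4-byte sequence.
Byte 1: 0xF3 = 11110011, payload 011 (3 bits).
Byte 2: 0x9B = 10011011 (10xxxxxx ✓), payload 011011.
Byte 3: 0x89 = 10001001 (10xxxxxx ✓), payload 001001.
Byte 4: 0xAD = 10101101 (10xxxxxx ✓), payload 101101.
Concatenate: 011011011001001101101 = 0xDB26D (21 bits → U+DB26D).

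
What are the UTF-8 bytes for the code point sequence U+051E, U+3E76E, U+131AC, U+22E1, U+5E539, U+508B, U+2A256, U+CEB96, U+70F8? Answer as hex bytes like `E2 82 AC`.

U+051E: 2-byte form → D4 9E.
U+3E76E: 4-byte form → F0 BE 9D AE.
U+131AC: 4-byte form → F0 93 86 AC.
U+22E1: 3-byte form → E2 8B A1.
U+5E539: 4-byte form → F1 9E 94 B9.
U+508B: 3-byte form → E5 82 8B.
U+2A256: 4-byte form → F0 AA 89 96.
U+CEB96: 4-byte form → F3 8E AE 96.
U+70F8: 3-byte form → E7 83 B8.
Concatenated (31 bytes): D4 9E F0 BE 9D AE F0 93 86 AC E2 8B A1 F1 9E 94 B9 E5 82 8B F0 AA 89 96 F3 8E AE 96 E7 83 B8.

D4 9E F0 BE 9D AE F0 93 86 AC E2 8B A1 F1 9E 94 B9 E5 82 8B F0 AA 89 96 F3 8E AE 96 E7 83 B8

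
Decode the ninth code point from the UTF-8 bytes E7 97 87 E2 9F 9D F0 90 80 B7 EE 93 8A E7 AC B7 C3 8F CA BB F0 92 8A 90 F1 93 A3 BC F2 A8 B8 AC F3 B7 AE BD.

Offset 0: leading byte 0xE7 = 11100111 → 3-byte char #1 = E7 97 87.
Offset 3: leading byte 0xE2 = 11100010 → 3-byte char #2 = E2 9F 9D.
Offset 6: leading byte 0xF0 = 11110000 → 4-byte char #3 = F0 90 80 B7.
Offset 10: leading byte 0xEE = 11101110 → 3-byte char #4 = EE 93 8A.
Offset 13: leading byte 0xE7 = 11100111 → 3-byte char #5 = E7 AC B7.
Offset 16: leading byte 0xC3 = 11000011 → 2-byte char #6 = C3 8F.
Offset 18: leading byte 0xCA = 11001010 → 2-byte char #7 = CA BB.
Offset 20: leading byte 0xF0 = 11110000 → 4-byte char #8 = F0 92 8A 90.
Offset 24: leading byte 0xF1 = 11110001 → 4-byte char #9 = F1 93 A3 BC.
Leading byte 0xF1 = 11110001 matches 11110xxx → 4-byte sequence.
Byte 1: 0xF1 = 11110001, payload 001 (3 bits).
Byte 2: 0x93 = 10010011 (10xxxxxx ✓), payload 010011.
Byte 3: 0xA3 = 10100011 (10xxxxxx ✓), payload 100011.
Byte 4: 0xBC = 10111100 (10xxxxxx ✓), payload 111100.
Concatenate: 001010011100011111100 = 0x538FC (21 bits → U+538FC).

U+538FC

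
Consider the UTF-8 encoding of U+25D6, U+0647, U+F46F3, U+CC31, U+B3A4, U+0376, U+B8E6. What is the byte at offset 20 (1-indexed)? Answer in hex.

1-indexed offset 20 is 0-indexed offset 19.
U+25D6 → 3-byte form E2 97 96 at offsets 0–2.
U+0647 → 2-byte form D9 87 at offsets 3–4.
U+F46F3 → 4-byte form F3 B4 9B B3 at offsets 5–8.
U+CC31 → 3-byte form EC B0 B1 at offsets 9–11.
U+B3A4 → 3-byte form EB 8E A4 at offsets 12–14.
U+0376 → 2-byte form CD B6 at offsets 15–16.
U+B8E6 → 3-byte form EB A3 A6 at offsets 17–19.
Offset 19 falls in char 7's range; it's byte 3 of EB A3 A6 = 0xA6.

0xA6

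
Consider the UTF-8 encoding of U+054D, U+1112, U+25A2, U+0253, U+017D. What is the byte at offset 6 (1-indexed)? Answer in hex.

1-indexed offset 6 is 0-indexed offset 5.
U+054D → 2-byte form D5 8D at offsets 0–1.
U+1112 → 3-byte form E1 84 92 at offsets 2–4.
U+25A2 → 3-byte form E2 96 A2 at offsets 5–7.
Offset 5 falls in char 3's range; it's byte 1 of E2 96 A2 = 0xE2.

0xE2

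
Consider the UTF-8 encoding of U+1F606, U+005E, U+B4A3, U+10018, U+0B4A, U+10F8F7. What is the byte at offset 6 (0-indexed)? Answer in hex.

U+1F606 → 4-byte form F0 9F 98 86 at offsets 0–3.
U+005E → 1-byte form 5E at offsets 4–4.
U+B4A3 → 3-byte form EB 92 A3 at offsets 5–7.
Offset 6 falls in char 3's range; it's byte 2 of EB 92 A3 = 0x92.

0x92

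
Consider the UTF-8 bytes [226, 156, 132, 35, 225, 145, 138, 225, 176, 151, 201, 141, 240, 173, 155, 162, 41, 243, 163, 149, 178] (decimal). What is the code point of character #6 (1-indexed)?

U+2D6E2

Offset 0: leading byte 0xE2 = 11100010 → 3-byte char #1 = E2 9C 84.
Offset 3: leading byte 0x23 = 00100011 → 1-byte char #2 = 23.
Offset 4: leading byte 0xE1 = 11100001 → 3-byte char #3 = E1 91 8A.
Offset 7: leading byte 0xE1 = 11100001 → 3-byte char #4 = E1 B0 97.
Offset 10: leading byte 0xC9 = 11001001 → 2-byte char #5 = C9 8D.
Offset 12: leading byte 0xF0 = 11110000 → 4-byte char #6 = F0 AD 9B A2.
Leading byte 0xF0 = 11110000 matches 11110xxx → 4-byte sequence.
Byte 1: 0xF0 = 11110000, payload 000 (3 bits).
Byte 2: 0xAD = 10101101 (10xxxxxx ✓), payload 101101.
Byte 3: 0x9B = 10011011 (10xxxxxx ✓), payload 011011.
Byte 4: 0xA2 = 10100010 (10xxxxxx ✓), payload 100010.
Concatenate: 000101101011011100010 = 0x2D6E2 (21 bits → U+2D6E2).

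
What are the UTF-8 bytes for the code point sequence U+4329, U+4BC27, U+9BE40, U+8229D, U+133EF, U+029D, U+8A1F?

E4 8C A9 F1 8B B0 A7 F2 9B B9 80 F2 82 8A 9D F0 93 8F AF CA 9D E8 A8 9F

U+4329: 3-byte form → E4 8C A9.
U+4BC27: 4-byte form → F1 8B B0 A7.
U+9BE40: 4-byte form → F2 9B B9 80.
U+8229D: 4-byte form → F2 82 8A 9D.
U+133EF: 4-byte form → F0 93 8F AF.
U+029D: 2-byte form → CA 9D.
U+8A1F: 3-byte form → E8 A8 9F.
Concatenated (24 bytes): E4 8C A9 F1 8B B0 A7 F2 9B B9 80 F2 82 8A 9D F0 93 8F AF CA 9D E8 A8 9F.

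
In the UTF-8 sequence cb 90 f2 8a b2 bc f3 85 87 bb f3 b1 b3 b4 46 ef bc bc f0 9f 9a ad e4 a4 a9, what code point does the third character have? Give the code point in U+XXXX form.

Offset 0: leading byte 0xCB = 11001011 → 2-byte char #1 = CB 90.
Offset 2: leading byte 0xF2 = 11110010 → 4-byte char #2 = F2 8A B2 BC.
Offset 6: leading byte 0xF3 = 11110011 → 4-byte char #3 = F3 85 87 BB.
Leading byte 0xF3 = 11110011 matches 11110xxx → 4-byte sequence.
Byte 1: 0xF3 = 11110011, payload 011 (3 bits).
Byte 2: 0x85 = 10000101 (10xxxxxx ✓), payload 000101.
Byte 3: 0x87 = 10000111 (10xxxxxx ✓), payload 000111.
Byte 4: 0xBB = 10111011 (10xxxxxx ✓), payload 111011.
Concatenate: 011000101000111111011 = 0xC51FB (21 bits → U+C51FB).

U+C51FB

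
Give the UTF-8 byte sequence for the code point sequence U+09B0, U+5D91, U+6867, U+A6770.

U+09B0: 3-byte form → E0 A6 B0.
U+5D91: 3-byte form → E5 B6 91.
U+6867: 3-byte form → E6 A1 A7.
U+A6770: 4-byte form → F2 A6 9D B0.
Concatenated (13 bytes): E0 A6 B0 E5 B6 91 E6 A1 A7 F2 A6 9D B0.

E0 A6 B0 E5 B6 91 E6 A1 A7 F2 A6 9D B0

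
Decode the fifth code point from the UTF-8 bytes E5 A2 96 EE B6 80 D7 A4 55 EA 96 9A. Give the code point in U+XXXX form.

U+A59A

Offset 0: leading byte 0xE5 = 11100101 → 3-byte char #1 = E5 A2 96.
Offset 3: leading byte 0xEE = 11101110 → 3-byte char #2 = EE B6 80.
Offset 6: leading byte 0xD7 = 11010111 → 2-byte char #3 = D7 A4.
Offset 8: leading byte 0x55 = 01010101 → 1-byte char #4 = 55.
Offset 9: leading byte 0xEA = 11101010 → 3-byte char #5 = EA 96 9A.
Leading byte 0xEA = 11101010 matches 1110xxxx → 3-byte sequence.
Byte 1: 0xEA = 11101010, payload 1010 (4 bits).
Byte 2: 0x96 = 10010110 (10xxxxxx ✓), payload 010110.
Byte 3: 0x9A = 10011010 (10xxxxxx ✓), payload 011010.
Concatenate: 1010010110011010 = 0xA59A (16 bits → U+A59A).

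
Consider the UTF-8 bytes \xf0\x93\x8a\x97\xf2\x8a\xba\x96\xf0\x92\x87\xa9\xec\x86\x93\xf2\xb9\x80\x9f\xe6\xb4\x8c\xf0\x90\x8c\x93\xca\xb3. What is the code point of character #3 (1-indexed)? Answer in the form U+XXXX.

Offset 0: leading byte 0xF0 = 11110000 → 4-byte char #1 = F0 93 8A 97.
Offset 4: leading byte 0xF2 = 11110010 → 4-byte char #2 = F2 8A BA 96.
Offset 8: leading byte 0xF0 = 11110000 → 4-byte char #3 = F0 92 87 A9.
Leading byte 0xF0 = 11110000 matches 11110xxx → 4-byte sequence.
Byte 1: 0xF0 = 11110000, payload 000 (3 bits).
Byte 2: 0x92 = 10010010 (10xxxxxx ✓), payload 010010.
Byte 3: 0x87 = 10000111 (10xxxxxx ✓), payload 000111.
Byte 4: 0xA9 = 10101001 (10xxxxxx ✓), payload 101001.
Concatenate: 000010010000111101001 = 0x121E9 (21 bits → U+121E9).

U+121E9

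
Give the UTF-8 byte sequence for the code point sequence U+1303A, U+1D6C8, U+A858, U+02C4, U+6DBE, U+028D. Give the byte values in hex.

U+1303A: 4-byte form → F0 93 80 BA.
U+1D6C8: 4-byte form → F0 9D 9B 88.
U+A858: 3-byte form → EA A1 98.
U+02C4: 2-byte form → CB 84.
U+6DBE: 3-byte form → E6 B6 BE.
U+028D: 2-byte form → CA 8D.
Concatenated (18 bytes): F0 93 80 BA F0 9D 9B 88 EA A1 98 CB 84 E6 B6 BE CA 8D.

F0 93 80 BA F0 9D 9B 88 EA A1 98 CB 84 E6 B6 BE CA 8D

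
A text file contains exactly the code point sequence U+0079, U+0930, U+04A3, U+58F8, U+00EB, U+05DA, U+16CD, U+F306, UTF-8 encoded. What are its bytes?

79 E0 A4 B0 D2 A3 E5 A3 B8 C3 AB D7 9A E1 9B 8D EF 8C 86

U+0079: 1-byte form → 79.
U+0930: 3-byte form → E0 A4 B0.
U+04A3: 2-byte form → D2 A3.
U+58F8: 3-byte form → E5 A3 B8.
U+00EB: 2-byte form → C3 AB.
U+05DA: 2-byte form → D7 9A.
U+16CD: 3-byte form → E1 9B 8D.
U+F306: 3-byte form → EF 8C 86.
Concatenated (19 bytes): 79 E0 A4 B0 D2 A3 E5 A3 B8 C3 AB D7 9A E1 9B 8D EF 8C 86.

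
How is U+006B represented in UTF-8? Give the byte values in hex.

6B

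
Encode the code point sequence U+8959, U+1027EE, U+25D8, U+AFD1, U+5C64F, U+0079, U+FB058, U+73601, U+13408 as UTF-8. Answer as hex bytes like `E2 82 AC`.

E8 A5 99 F4 82 9F AE E2 97 98 EA BF 91 F1 9C 99 8F 79 F3 BB 81 98 F1 B3 98 81 F0 93 90 88

U+8959: 3-byte form → E8 A5 99.
U+1027EE: 4-byte form → F4 82 9F AE.
U+25D8: 3-byte form → E2 97 98.
U+AFD1: 3-byte form → EA BF 91.
U+5C64F: 4-byte form → F1 9C 99 8F.
U+0079: 1-byte form → 79.
U+FB058: 4-byte form → F3 BB 81 98.
U+73601: 4-byte form → F1 B3 98 81.
U+13408: 4-byte form → F0 93 90 88.
Concatenated (30 bytes): E8 A5 99 F4 82 9F AE E2 97 98 EA BF 91 F1 9C 99 8F 79 F3 BB 81 98 F1 B3 98 81 F0 93 90 88.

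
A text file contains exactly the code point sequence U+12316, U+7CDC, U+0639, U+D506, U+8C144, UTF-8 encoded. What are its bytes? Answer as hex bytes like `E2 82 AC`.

U+12316: 4-byte form → F0 92 8C 96.
U+7CDC: 3-byte form → E7 B3 9C.
U+0639: 2-byte form → D8 B9.
U+D506: 3-byte form → ED 94 86.
U+8C144: 4-byte form → F2 8C 85 84.
Concatenated (16 bytes): F0 92 8C 96 E7 B3 9C D8 B9 ED 94 86 F2 8C 85 84.

F0 92 8C 96 E7 B3 9C D8 B9 ED 94 86 F2 8C 85 84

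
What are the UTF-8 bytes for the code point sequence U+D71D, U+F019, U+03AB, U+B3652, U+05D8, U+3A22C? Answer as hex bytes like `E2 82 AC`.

U+D71D: 3-byte form → ED 9C 9D.
U+F019: 3-byte form → EF 80 99.
U+03AB: 2-byte form → CE AB.
U+B3652: 4-byte form → F2 B3 99 92.
U+05D8: 2-byte form → D7 98.
U+3A22C: 4-byte form → F0 BA 88 AC.
Concatenated (18 bytes): ED 9C 9D EF 80 99 CE AB F2 B3 99 92 D7 98 F0 BA 88 AC.

ED 9C 9D EF 80 99 CE AB F2 B3 99 92 D7 98 F0 BA 88 AC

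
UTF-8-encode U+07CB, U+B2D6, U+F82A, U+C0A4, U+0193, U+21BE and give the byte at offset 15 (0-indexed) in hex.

U+07CB → 2-byte form DF 8B at offsets 0–1.
U+B2D6 → 3-byte form EB 8B 96 at offsets 2–4.
U+F82A → 3-byte form EF A0 AA at offsets 5–7.
U+C0A4 → 3-byte form EC 82 A4 at offsets 8–10.
U+0193 → 2-byte form C6 93 at offsets 11–12.
U+21BE → 3-byte form E2 86 BE at offsets 13–15.
Offset 15 falls in char 6's range; it's byte 3 of E2 86 BE = 0xBE.

0xBE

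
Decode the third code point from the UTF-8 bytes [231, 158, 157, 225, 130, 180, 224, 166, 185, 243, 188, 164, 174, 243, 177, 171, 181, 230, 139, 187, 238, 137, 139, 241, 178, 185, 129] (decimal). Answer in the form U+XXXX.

Offset 0: leading byte 0xE7 = 11100111 → 3-byte char #1 = E7 9E 9D.
Offset 3: leading byte 0xE1 = 11100001 → 3-byte char #2 = E1 82 B4.
Offset 6: leading byte 0xE0 = 11100000 → 3-byte char #3 = E0 A6 B9.
Leading byte 0xE0 = 11100000 matches 1110xxxx → 3-byte sequence.
Byte 1: 0xE0 = 11100000, payload 0000 (4 bits).
Byte 2: 0xA6 = 10100110 (10xxxxxx ✓), payload 100110.
Byte 3: 0xB9 = 10111001 (10xxxxxx ✓), payload 111001.
Concatenate: 0000100110111001 = 0x9B9 (16 bits → U+09B9).

U+09B9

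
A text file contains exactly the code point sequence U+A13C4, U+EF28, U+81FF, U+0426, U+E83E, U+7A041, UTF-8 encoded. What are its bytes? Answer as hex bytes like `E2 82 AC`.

U+A13C4: 4-byte form → F2 A1 8F 84.
U+EF28: 3-byte form → EE BC A8.
U+81FF: 3-byte form → E8 87 BF.
U+0426: 2-byte form → D0 A6.
U+E83E: 3-byte form → EE A0 BE.
U+7A041: 4-byte form → F1 BA 81 81.
Concatenated (19 bytes): F2 A1 8F 84 EE BC A8 E8 87 BF D0 A6 EE A0 BE F1 BA 81 81.

F2 A1 8F 84 EE BC A8 E8 87 BF D0 A6 EE A0 BE F1 BA 81 81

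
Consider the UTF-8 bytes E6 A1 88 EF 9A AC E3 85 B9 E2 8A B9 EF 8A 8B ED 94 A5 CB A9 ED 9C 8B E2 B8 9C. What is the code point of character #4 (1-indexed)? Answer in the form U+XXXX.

Offset 0: leading byte 0xE6 = 11100110 → 3-byte char #1 = E6 A1 88.
Offset 3: leading byte 0xEF = 11101111 → 3-byte char #2 = EF 9A AC.
Offset 6: leading byte 0xE3 = 11100011 → 3-byte char #3 = E3 85 B9.
Offset 9: leading byte 0xE2 = 11100010 → 3-byte char #4 = E2 8A B9.
Leading byte 0xE2 = 11100010 matches 1110xxxx → 3-byte sequence.
Byte 1: 0xE2 = 11100010, payload 0010 (4 bits).
Byte 2: 0x8A = 10001010 (10xxxxxx ✓), payload 001010.
Byte 3: 0xB9 = 10111001 (10xxxxxx ✓), payload 111001.
Concatenate: 0010001010111001 = 0x22B9 (16 bits → U+22B9).

U+22B9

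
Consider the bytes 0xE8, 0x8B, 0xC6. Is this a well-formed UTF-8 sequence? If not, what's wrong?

Leading byte 0xE8 = 11101000 → 3-byte form.
Byte 3 is 0xC6 = 11000110, which is not 10xxxxxx — expected a continuation byte.

invalid (non-continuation byte where continuation expected)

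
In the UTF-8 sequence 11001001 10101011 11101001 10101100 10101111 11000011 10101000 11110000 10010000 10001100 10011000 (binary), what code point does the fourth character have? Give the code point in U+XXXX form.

U+10318

Offset 0: leading byte 0xC9 = 11001001 → 2-byte char #1 = C9 AB.
Offset 2: leading byte 0xE9 = 11101001 → 3-byte char #2 = E9 AC AF.
Offset 5: leading byte 0xC3 = 11000011 → 2-byte char #3 = C3 A8.
Offset 7: leading byte 0xF0 = 11110000 → 4-byte char #4 = F0 90 8C 98.
Leading byte 0xF0 = 11110000 matches 11110xxx → 4-byte sequence.
Byte 1: 0xF0 = 11110000, payload 000 (3 bits).
Byte 2: 0x90 = 10010000 (10xxxxxx ✓), payload 010000.
Byte 3: 0x8C = 10001100 (10xxxxxx ✓), payload 001100.
Byte 4: 0x98 = 10011000 (10xxxxxx ✓), payload 011000.
Concatenate: 000010000001100011000 = 0x10318 (21 bits → U+10318).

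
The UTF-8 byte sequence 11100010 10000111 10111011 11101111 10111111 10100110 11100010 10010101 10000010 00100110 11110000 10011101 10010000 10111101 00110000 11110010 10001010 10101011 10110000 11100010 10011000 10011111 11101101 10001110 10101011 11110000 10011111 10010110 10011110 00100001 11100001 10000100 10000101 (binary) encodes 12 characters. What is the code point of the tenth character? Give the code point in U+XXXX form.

Offset 0: leading byte 0xE2 = 11100010 → 3-byte char #1 = E2 87 BB.
Offset 3: leading byte 0xEF = 11101111 → 3-byte char #2 = EF BF A6.
Offset 6: leading byte 0xE2 = 11100010 → 3-byte char #3 = E2 95 82.
Offset 9: leading byte 0x26 = 00100110 → 1-byte char #4 = 26.
Offset 10: leading byte 0xF0 = 11110000 → 4-byte char #5 = F0 9D 90 BD.
Offset 14: leading byte 0x30 = 00110000 → 1-byte char #6 = 30.
Offset 15: leading byte 0xF2 = 11110010 → 4-byte char #7 = F2 8A AB B0.
Offset 19: leading byte 0xE2 = 11100010 → 3-byte char #8 = E2 98 9F.
Offset 22: leading byte 0xED = 11101101 → 3-byte char #9 = ED 8E AB.
Offset 25: leading byte 0xF0 = 11110000 → 4-byte char #10 = F0 9F 96 9E.
Leading byte 0xF0 = 11110000 matches 11110xxx → 4-byte sequence.
Byte 1: 0xF0 = 11110000, payload 000 (3 bits).
Byte 2: 0x9F = 10011111 (10xxxxxx ✓), payload 011111.
Byte 3: 0x96 = 10010110 (10xxxxxx ✓), payload 010110.
Byte 4: 0x9E = 10011110 (10xxxxxx ✓), payload 011110.
Concatenate: 000011111010110011110 = 0x1F59E (21 bits → U+1F59E).

U+1F59E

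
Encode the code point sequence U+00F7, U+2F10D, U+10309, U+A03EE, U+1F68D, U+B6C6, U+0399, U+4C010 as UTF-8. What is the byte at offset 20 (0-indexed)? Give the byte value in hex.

U+00F7 → 2-byte form C3 B7 at offsets 0–1.
U+2F10D → 4-byte form F0 AF 84 8D at offsets 2–5.
U+10309 → 4-byte form F0 90 8C 89 at offsets 6–9.
U+A03EE → 4-byte form F2 A0 8F AE at offsets 10–13.
U+1F68D → 4-byte form F0 9F 9A 8D at offsets 14–17.
U+B6C6 → 3-byte form EB 9B 86 at offsets 18–20.
Offset 20 falls in char 6's range; it's byte 3 of EB 9B 86 = 0x86.

0x86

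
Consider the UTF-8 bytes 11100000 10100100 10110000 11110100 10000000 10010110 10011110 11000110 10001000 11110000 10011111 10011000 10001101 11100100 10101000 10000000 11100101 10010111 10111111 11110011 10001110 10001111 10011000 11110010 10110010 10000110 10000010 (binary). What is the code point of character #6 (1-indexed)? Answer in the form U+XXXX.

Offset 0: leading byte 0xE0 = 11100000 → 3-byte char #1 = E0 A4 B0.
Offset 3: leading byte 0xF4 = 11110100 → 4-byte char #2 = F4 80 96 9E.
Offset 7: leading byte 0xC6 = 11000110 → 2-byte char #3 = C6 88.
Offset 9: leading byte 0xF0 = 11110000 → 4-byte char #4 = F0 9F 98 8D.
Offset 13: leading byte 0xE4 = 11100100 → 3-byte char #5 = E4 A8 80.
Offset 16: leading byte 0xE5 = 11100101 → 3-byte char #6 = E5 97 BF.
Leading byte 0xE5 = 11100101 matches 1110xxxx → 3-byte sequence.
Byte 1: 0xE5 = 11100101, payload 0101 (4 bits).
Byte 2: 0x97 = 10010111 (10xxxxxx ✓), payload 010111.
Byte 3: 0xBF = 10111111 (10xxxxxx ✓), payload 111111.
Concatenate: 0101010111111111 = 0x55FF (16 bits → U+55FF).

U+55FF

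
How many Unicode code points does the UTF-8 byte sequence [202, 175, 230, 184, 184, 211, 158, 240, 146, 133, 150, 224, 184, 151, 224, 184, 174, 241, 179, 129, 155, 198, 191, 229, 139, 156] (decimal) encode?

9

Byte at offset 0: 0xCA = 11001010 → 2-byte char (#1). Advance 2.
Byte at offset 2: 0xE6 = 11100110 → 3-byte char (#2). Advance 3.
Byte at offset 5: 0xD3 = 11010011 → 2-byte char (#3). Advance 2.
Byte at offset 7: 0xF0 = 11110000 → 4-byte char (#4). Advance 4.
Byte at offset 11: 0xE0 = 11100000 → 3-byte char (#5). Advance 3.
Byte at offset 14: 0xE0 = 11100000 → 3-byte char (#6). Advance 3.
Byte at offset 17: 0xF1 = 11110001 → 4-byte char (#7). Advance 4.
Byte at offset 21: 0xC6 = 11000110 → 2-byte char (#8). Advance 2.
Byte at offset 23: 0xE5 = 11100101 → 3-byte char (#9). Advance 3.
Reached end at offset 26 after 9 code points.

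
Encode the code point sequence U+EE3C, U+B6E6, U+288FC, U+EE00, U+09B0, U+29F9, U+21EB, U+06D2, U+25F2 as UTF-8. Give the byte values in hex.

EE B8 BC EB 9B A6 F0 A8 A3 BC EE B8 80 E0 A6 B0 E2 A7 B9 E2 87 AB DB 92 E2 97 B2

U+EE3C: 3-byte form → EE B8 BC.
U+B6E6: 3-byte form → EB 9B A6.
U+288FC: 4-byte form → F0 A8 A3 BC.
U+EE00: 3-byte form → EE B8 80.
U+09B0: 3-byte form → E0 A6 B0.
U+29F9: 3-byte form → E2 A7 B9.
U+21EB: 3-byte form → E2 87 AB.
U+06D2: 2-byte form → DB 92.
U+25F2: 3-byte form → E2 97 B2.
Concatenated (27 bytes): EE B8 BC EB 9B A6 F0 A8 A3 BC EE B8 80 E0 A6 B0 E2 A7 B9 E2 87 AB DB 92 E2 97 B2.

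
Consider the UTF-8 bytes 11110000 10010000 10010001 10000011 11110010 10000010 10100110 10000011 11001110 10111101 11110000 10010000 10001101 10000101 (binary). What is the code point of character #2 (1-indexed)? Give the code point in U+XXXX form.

Offset 0: leading byte 0xF0 = 11110000 → 4-byte char #1 = F0 90 91 83.
Offset 4: leading byte 0xF2 = 11110010 → 4-byte char #2 = F2 82 A6 83.
Leading byte 0xF2 = 11110010 matches 11110xxx → 4-byte sequence.
Byte 1: 0xF2 = 11110010, payload 010 (3 bits).
Byte 2: 0x82 = 10000010 (10xxxxxx ✓), payload 000010.
Byte 3: 0xA6 = 10100110 (10xxxxxx ✓), payload 100110.
Byte 4: 0x83 = 10000011 (10xxxxxx ✓), payload 000011.
Concatenate: 010000010100110000011 = 0x82983 (21 bits → U+82983).

U+82983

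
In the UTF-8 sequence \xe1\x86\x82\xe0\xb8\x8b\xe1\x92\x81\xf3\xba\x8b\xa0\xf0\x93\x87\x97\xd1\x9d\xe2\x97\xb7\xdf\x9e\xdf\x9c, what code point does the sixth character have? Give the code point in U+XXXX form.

Offset 0: leading byte 0xE1 = 11100001 → 3-byte char #1 = E1 86 82.
Offset 3: leading byte 0xE0 = 11100000 → 3-byte char #2 = E0 B8 8B.
Offset 6: leading byte 0xE1 = 11100001 → 3-byte char #3 = E1 92 81.
Offset 9: leading byte 0xF3 = 11110011 → 4-byte char #4 = F3 BA 8B A0.
Offset 13: leading byte 0xF0 = 11110000 → 4-byte char #5 = F0 93 87 97.
Offset 17: leading byte 0xD1 = 11010001 → 2-byte char #6 = D1 9D.
Leading byte 0xD1 = 11010001 matches 110xxxxx → 2-byte sequence.
Byte 1: 0xD1 = 11010001, payload 10001 (5 bits).
Byte 2: 0x9D = 10011101 (10xxxxxx ✓), payload 011101.
Concatenate: 10001011101 = 0x45D (11 bits → U+045D).

U+045D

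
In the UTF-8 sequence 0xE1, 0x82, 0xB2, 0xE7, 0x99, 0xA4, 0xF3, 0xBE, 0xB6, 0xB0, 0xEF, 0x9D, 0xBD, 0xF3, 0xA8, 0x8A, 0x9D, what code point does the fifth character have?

Offset 0: leading byte 0xE1 = 11100001 → 3-byte char #1 = E1 82 B2.
Offset 3: leading byte 0xE7 = 11100111 → 3-byte char #2 = E7 99 A4.
Offset 6: leading byte 0xF3 = 11110011 → 4-byte char #3 = F3 BE B6 B0.
Offset 10: leading byte 0xEF = 11101111 → 3-byte char #4 = EF 9D BD.
Offset 13: leading byte 0xF3 = 11110011 → 4-byte char #5 = F3 A8 8A 9D.
Leading byte 0xF3 = 11110011 matches 11110xxx → 4-byte sequence.
Byte 1: 0xF3 = 11110011, payload 011 (3 bits).
Byte 2: 0xA8 = 10101000 (10xxxxxx ✓), payload 101000.
Byte 3: 0x8A = 10001010 (10xxxxxx ✓), payload 001010.
Byte 4: 0x9D = 10011101 (10xxxxxx ✓), payload 011101.
Concatenate: 011101000001010011101 = 0xE829D (21 bits → U+E829D).

U+E829D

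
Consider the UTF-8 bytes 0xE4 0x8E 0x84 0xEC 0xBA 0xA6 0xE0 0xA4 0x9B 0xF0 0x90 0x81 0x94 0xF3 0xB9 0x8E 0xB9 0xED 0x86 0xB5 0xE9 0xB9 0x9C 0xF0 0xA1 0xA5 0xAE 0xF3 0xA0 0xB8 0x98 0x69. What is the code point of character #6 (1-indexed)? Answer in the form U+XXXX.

Offset 0: leading byte 0xE4 = 11100100 → 3-byte char #1 = E4 8E 84.
Offset 3: leading byte 0xEC = 11101100 → 3-byte char #2 = EC BA A6.
Offset 6: leading byte 0xE0 = 11100000 → 3-byte char #3 = E0 A4 9B.
Offset 9: leading byte 0xF0 = 11110000 → 4-byte char #4 = F0 90 81 94.
Offset 13: leading byte 0xF3 = 11110011 → 4-byte char #5 = F3 B9 8E B9.
Offset 17: leading byte 0xED = 11101101 → 3-byte char #6 = ED 86 B5.
Leading byte 0xED = 11101101 matches 1110xxxx → 3-byte sequence.
Byte 1: 0xED = 11101101, payload 1101 (4 bits).
Byte 2: 0x86 = 10000110 (10xxxxxx ✓), payload 000110.
Byte 3: 0xB5 = 10110101 (10xxxxxx ✓), payload 110101.
Concatenate: 1101000110110101 = 0xD1B5 (16 bits → U+D1B5).

U+D1B5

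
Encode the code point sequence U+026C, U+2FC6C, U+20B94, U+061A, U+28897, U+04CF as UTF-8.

U+026C: 2-byte form → C9 AC.
U+2FC6C: 4-byte form → F0 AF B1 AC.
U+20B94: 4-byte form → F0 A0 AE 94.
U+061A: 2-byte form → D8 9A.
U+28897: 4-byte form → F0 A8 A2 97.
U+04CF: 2-byte form → D3 8F.
Concatenated (18 bytes): C9 AC F0 AF B1 AC F0 A0 AE 94 D8 9A F0 A8 A2 97 D3 8F.

C9 AC F0 AF B1 AC F0 A0 AE 94 D8 9A F0 A8 A2 97 D3 8F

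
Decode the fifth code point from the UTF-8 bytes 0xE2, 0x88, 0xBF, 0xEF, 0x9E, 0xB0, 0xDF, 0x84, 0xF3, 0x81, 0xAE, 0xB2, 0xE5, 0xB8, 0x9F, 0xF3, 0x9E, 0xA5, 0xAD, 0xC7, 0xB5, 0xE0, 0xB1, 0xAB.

Offset 0: leading byte 0xE2 = 11100010 → 3-byte char #1 = E2 88 BF.
Offset 3: leading byte 0xEF = 11101111 → 3-byte char #2 = EF 9E B0.
Offset 6: leading byte 0xDF = 11011111 → 2-byte char #3 = DF 84.
Offset 8: leading byte 0xF3 = 11110011 → 4-byte char #4 = F3 81 AE B2.
Offset 12: leading byte 0xE5 = 11100101 → 3-byte char #5 = E5 B8 9F.
Leading byte 0xE5 = 11100101 matches 1110xxxx → 3-byte sequence.
Byte 1: 0xE5 = 11100101, payload 0101 (4 bits).
Byte 2: 0xB8 = 10111000 (10xxxxxx ✓), payload 111000.
Byte 3: 0x9F = 10011111 (10xxxxxx ✓), payload 011111.
Concatenate: 0101111000011111 = 0x5E1F (16 bits → U+5E1F).

U+5E1F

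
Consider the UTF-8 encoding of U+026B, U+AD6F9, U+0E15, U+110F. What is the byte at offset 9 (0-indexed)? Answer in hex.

0xE1

U+026B → 2-byte form C9 AB at offsets 0–1.
U+AD6F9 → 4-byte form F2 AD 9B B9 at offsets 2–5.
U+0E15 → 3-byte form E0 B8 95 at offsets 6–8.
U+110F → 3-byte form E1 84 8F at offsets 9–11.
Offset 9 falls in char 4's range; it's byte 1 of E1 84 8F = 0xE1.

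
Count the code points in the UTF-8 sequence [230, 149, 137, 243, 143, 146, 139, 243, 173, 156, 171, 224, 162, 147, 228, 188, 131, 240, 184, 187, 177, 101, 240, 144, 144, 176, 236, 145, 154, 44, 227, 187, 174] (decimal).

Byte at offset 0: 0xE6 = 11100110 → 3-byte char (#1). Advance 3.
Byte at offset 3: 0xF3 = 11110011 → 4-byte char (#2). Advance 4.
Byte at offset 7: 0xF3 = 11110011 → 4-byte char (#3). Advance 4.
Byte at offset 11: 0xE0 = 11100000 → 3-byte char (#4). Advance 3.
Byte at offset 14: 0xE4 = 11100100 → 3-byte char (#5). Advance 3.
Byte at offset 17: 0xF0 = 11110000 → 4-byte char (#6). Advance 4.
Byte at offset 21: 0x65 = 01100101 → 1-byte char (#7). Advance 1.
Byte at offset 22: 0xF0 = 11110000 → 4-byte char (#8). Advance 4.
Byte at offset 26: 0xEC = 11101100 → 3-byte char (#9). Advance 3.
Byte at offset 29: 0x2C = 00101100 → 1-byte char (#10). Advance 1.
Byte at offset 30: 0xE3 = 11100011 → 3-byte char (#11). Advance 3.
Reached end at offset 33 after 11 code points.

11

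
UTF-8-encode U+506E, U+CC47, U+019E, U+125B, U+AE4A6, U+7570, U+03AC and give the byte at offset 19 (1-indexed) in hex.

1-indexed offset 19 is 0-indexed offset 18.
U+506E → 3-byte form E5 81 AE at offsets 0–2.
U+CC47 → 3-byte form EC B1 87 at offsets 3–5.
U+019E → 2-byte form C6 9E at offsets 6–7.
U+125B → 3-byte form E1 89 9B at offsets 8–10.
U+AE4A6 → 4-byte form F2 AE 92 A6 at offsets 11–14.
U+7570 → 3-byte form E7 95 B0 at offsets 15–17.
U+03AC → 2-byte form CE AC at offsets 18–19.
Offset 18 falls in char 7's range; it's byte 1 of CE AC = 0xCE.

0xCE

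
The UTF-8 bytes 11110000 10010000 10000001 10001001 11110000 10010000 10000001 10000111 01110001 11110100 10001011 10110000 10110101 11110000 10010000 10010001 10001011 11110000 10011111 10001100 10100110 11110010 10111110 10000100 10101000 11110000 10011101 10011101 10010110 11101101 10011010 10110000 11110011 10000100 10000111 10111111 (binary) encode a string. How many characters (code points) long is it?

10

Byte at offset 0: 0xF0 = 11110000 → 4-byte char (#1). Advance 4.
Byte at offset 4: 0xF0 = 11110000 → 4-byte char (#2). Advance 4.
Byte at offset 8: 0x71 = 01110001 → 1-byte char (#3). Advance 1.
Byte at offset 9: 0xF4 = 11110100 → 4-byte char (#4). Advance 4.
Byte at offset 13: 0xF0 = 11110000 → 4-byte char (#5). Advance 4.
Byte at offset 17: 0xF0 = 11110000 → 4-byte char (#6). Advance 4.
Byte at offset 21: 0xF2 = 11110010 → 4-byte char (#7). Advance 4.
Byte at offset 25: 0xF0 = 11110000 → 4-byte char (#8). Advance 4.
Byte at offset 29: 0xED = 11101101 → 3-byte char (#9). Advance 3.
Byte at offset 32: 0xF3 = 11110011 → 4-byte char (#10). Advance 4.
Reached end at offset 36 after 10 code points.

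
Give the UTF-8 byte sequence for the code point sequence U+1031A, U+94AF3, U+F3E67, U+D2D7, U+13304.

F0 90 8C 9A F2 94 AB B3 F3 B3 B9 A7 ED 8B 97 F0 93 8C 84

U+1031A: 4-byte form → F0 90 8C 9A.
U+94AF3: 4-byte form → F2 94 AB B3.
U+F3E67: 4-byte form → F3 B3 B9 A7.
U+D2D7: 3-byte form → ED 8B 97.
U+13304: 4-byte form → F0 93 8C 84.
Concatenated (19 bytes): F0 90 8C 9A F2 94 AB B3 F3 B3 B9 A7 ED 8B 97 F0 93 8C 84.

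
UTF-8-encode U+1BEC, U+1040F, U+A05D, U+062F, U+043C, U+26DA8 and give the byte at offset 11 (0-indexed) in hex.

0xAF

U+1BEC → 3-byte form E1 AF AC at offsets 0–2.
U+1040F → 4-byte form F0 90 90 8F at offsets 3–6.
U+A05D → 3-byte form EA 81 9D at offsets 7–9.
U+062F → 2-byte form D8 AF at offsets 10–11.
Offset 11 falls in char 4's range; it's byte 2 of D8 AF = 0xAF.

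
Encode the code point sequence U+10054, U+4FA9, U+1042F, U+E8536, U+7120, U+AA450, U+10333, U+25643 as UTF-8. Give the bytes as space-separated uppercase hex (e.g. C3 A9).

F0 90 81 94 E4 BE A9 F0 90 90 AF F3 A8 94 B6 E7 84 A0 F2 AA 91 90 F0 90 8C B3 F0 A5 99 83

U+10054: 4-byte form → F0 90 81 94.
U+4FA9: 3-byte form → E4 BE A9.
U+1042F: 4-byte form → F0 90 90 AF.
U+E8536: 4-byte form → F3 A8 94 B6.
U+7120: 3-byte form → E7 84 A0.
U+AA450: 4-byte form → F2 AA 91 90.
U+10333: 4-byte form → F0 90 8C B3.
U+25643: 4-byte form → F0 A5 99 83.
Concatenated (30 bytes): F0 90 81 94 E4 BE A9 F0 90 90 AF F3 A8 94 B6 E7 84 A0 F2 AA 91 90 F0 90 8C B3 F0 A5 99 83.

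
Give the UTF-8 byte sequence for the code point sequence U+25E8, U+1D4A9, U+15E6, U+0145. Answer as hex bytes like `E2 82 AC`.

E2 97 A8 F0 9D 92 A9 E1 97 A6 C5 85

U+25E8: 3-byte form → E2 97 A8.
U+1D4A9: 4-byte form → F0 9D 92 A9.
U+15E6: 3-byte form → E1 97 A6.
U+0145: 2-byte form → C5 85.
Concatenated (12 bytes): E2 97 A8 F0 9D 92 A9 E1 97 A6 C5 85.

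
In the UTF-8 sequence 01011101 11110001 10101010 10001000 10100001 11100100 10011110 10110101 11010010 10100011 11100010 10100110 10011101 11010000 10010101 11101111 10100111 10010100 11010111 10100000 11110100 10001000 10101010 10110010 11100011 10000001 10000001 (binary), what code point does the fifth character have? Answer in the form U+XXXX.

U+299D

Offset 0: leading byte 0x5D = 01011101 → 1-byte char #1 = 5D.
Offset 1: leading byte 0xF1 = 11110001 → 4-byte char #2 = F1 AA 88 A1.
Offset 5: leading byte 0xE4 = 11100100 → 3-byte char #3 = E4 9E B5.
Offset 8: leading byte 0xD2 = 11010010 → 2-byte char #4 = D2 A3.
Offset 10: leading byte 0xE2 = 11100010 → 3-byte char #5 = E2 A6 9D.
Leading byte 0xE2 = 11100010 matches 1110xxxx → 3-byte sequence.
Byte 1: 0xE2 = 11100010, payload 0010 (4 bits).
Byte 2: 0xA6 = 10100110 (10xxxxxx ✓), payload 100110.
Byte 3: 0x9D = 10011101 (10xxxxxx ✓), payload 011101.
Concatenate: 0010100110011101 = 0x299D (16 bits → U+299D).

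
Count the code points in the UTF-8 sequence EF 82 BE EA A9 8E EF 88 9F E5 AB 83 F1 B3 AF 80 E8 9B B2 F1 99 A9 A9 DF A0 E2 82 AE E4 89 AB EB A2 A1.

11

Byte at offset 0: 0xEF = 11101111 → 3-byte char (#1). Advance 3.
Byte at offset 3: 0xEA = 11101010 → 3-byte char (#2). Advance 3.
Byte at offset 6: 0xEF = 11101111 → 3-byte char (#3). Advance 3.
Byte at offset 9: 0xE5 = 11100101 → 3-byte char (#4). Advance 3.
Byte at offset 12: 0xF1 = 11110001 → 4-byte char (#5). Advance 4.
Byte at offset 16: 0xE8 = 11101000 → 3-byte char (#6). Advance 3.
Byte at offset 19: 0xF1 = 11110001 → 4-byte char (#7). Advance 4.
Byte at offset 23: 0xDF = 11011111 → 2-byte char (#8). Advance 2.
Byte at offset 25: 0xE2 = 11100010 → 3-byte char (#9). Advance 3.
Byte at offset 28: 0xE4 = 11100100 → 3-byte char (#10). Advance 3.
Byte at offset 31: 0xEB = 11101011 → 3-byte char (#11). Advance 3.
Reached end at offset 34 after 11 code points.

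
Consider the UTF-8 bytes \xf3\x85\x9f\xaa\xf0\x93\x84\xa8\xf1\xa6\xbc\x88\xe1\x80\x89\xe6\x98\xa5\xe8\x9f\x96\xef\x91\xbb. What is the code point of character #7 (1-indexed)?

U+F47B

Offset 0: leading byte 0xF3 = 11110011 → 4-byte char #1 = F3 85 9F AA.
Offset 4: leading byte 0xF0 = 11110000 → 4-byte char #2 = F0 93 84 A8.
Offset 8: leading byte 0xF1 = 11110001 → 4-byte char #3 = F1 A6 BC 88.
Offset 12: leading byte 0xE1 = 11100001 → 3-byte char #4 = E1 80 89.
Offset 15: leading byte 0xE6 = 11100110 → 3-byte char #5 = E6 98 A5.
Offset 18: leading byte 0xE8 = 11101000 → 3-byte char #6 = E8 9F 96.
Offset 21: leading byte 0xEF = 11101111 → 3-byte char #7 = EF 91 BB.
Leading byte 0xEF = 11101111 matches 1110xxxx → 3-byte sequence.
Byte 1: 0xEF = 11101111, payload 1111 (4 bits).
Byte 2: 0x91 = 10010001 (10xxxxxx ✓), payload 010001.
Byte 3: 0xBB = 10111011 (10xxxxxx ✓), payload 111011.
Concatenate: 1111010001111011 = 0xF47B (16 bits → U+F47B).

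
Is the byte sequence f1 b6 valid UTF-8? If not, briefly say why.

invalid (sequence truncated)

Leading byte 0xF1 = 11110001 → 4-byte form, but only 2 bytes are present.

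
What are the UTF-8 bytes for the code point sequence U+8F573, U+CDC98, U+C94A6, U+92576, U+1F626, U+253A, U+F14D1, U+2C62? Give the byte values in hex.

U+8F573: 4-byte form → F2 8F 95 B3.
U+CDC98: 4-byte form → F3 8D B2 98.
U+C94A6: 4-byte form → F3 89 92 A6.
U+92576: 4-byte form → F2 92 95 B6.
U+1F626: 4-byte form → F0 9F 98 A6.
U+253A: 3-byte form → E2 94 BA.
U+F14D1: 4-byte form → F3 B1 93 91.
U+2C62: 3-byte form → E2 B1 A2.
Concatenated (30 bytes): F2 8F 95 B3 F3 8D B2 98 F3 89 92 A6 F2 92 95 B6 F0 9F 98 A6 E2 94 BA F3 B1 93 91 E2 B1 A2.

F2 8F 95 B3 F3 8D B2 98 F3 89 92 A6 F2 92 95 B6 F0 9F 98 A6 E2 94 BA F3 B1 93 91 E2 B1 A2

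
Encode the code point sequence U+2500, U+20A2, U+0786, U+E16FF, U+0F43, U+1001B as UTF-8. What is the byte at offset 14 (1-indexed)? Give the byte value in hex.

1-indexed offset 14 is 0-indexed offset 13.
U+2500 → 3-byte form E2 94 80 at offsets 0–2.
U+20A2 → 3-byte form E2 82 A2 at offsets 3–5.
U+0786 → 2-byte form DE 86 at offsets 6–7.
U+E16FF → 4-byte form F3 A1 9B BF at offsets 8–11.
U+0F43 → 3-byte form E0 BD 83 at offsets 12–14.
Offset 13 falls in char 5's range; it's byte 2 of E0 BD 83 = 0xBD.

0xBD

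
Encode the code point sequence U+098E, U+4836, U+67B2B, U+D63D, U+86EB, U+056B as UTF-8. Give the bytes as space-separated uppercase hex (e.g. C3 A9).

U+098E: 3-byte form → E0 A6 8E.
U+4836: 3-byte form → E4 A0 B6.
U+67B2B: 4-byte form → F1 A7 AC AB.
U+D63D: 3-byte form → ED 98 BD.
U+86EB: 3-byte form → E8 9B AB.
U+056B: 2-byte form → D5 AB.
Concatenated (18 bytes): E0 A6 8E E4 A0 B6 F1 A7 AC AB ED 98 BD E8 9B AB D5 AB.

E0 A6 8E E4 A0 B6 F1 A7 AC AB ED 98 BD E8 9B AB D5 AB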